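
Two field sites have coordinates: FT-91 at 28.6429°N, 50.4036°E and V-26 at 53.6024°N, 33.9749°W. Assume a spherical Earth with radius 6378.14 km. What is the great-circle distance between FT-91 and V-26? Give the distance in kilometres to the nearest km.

7135 km

Δφ = 24.9595°,  Δλ = -84.3785°
a = sin²(Δφ/2) + cos φ₁ cos φ₂ sin²(Δλ/2) = 0.281575
c = 2·arcsin(√a) = 1.118703 rad = 64.0969°
d = R·c = 6378.14 × 1.118703 = 7135.2 km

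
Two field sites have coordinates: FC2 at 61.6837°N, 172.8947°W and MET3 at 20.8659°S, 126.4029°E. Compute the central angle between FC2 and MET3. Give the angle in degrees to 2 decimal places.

Δφ = -82.5496°,  Δλ = -60.7024°
a = sin²(Δφ/2) + cos φ₁ cos φ₂ sin²(Δλ/2) = 0.548335
c = 2·arcsin(√a) = 1.667617 rad = 95.5474°

95.55°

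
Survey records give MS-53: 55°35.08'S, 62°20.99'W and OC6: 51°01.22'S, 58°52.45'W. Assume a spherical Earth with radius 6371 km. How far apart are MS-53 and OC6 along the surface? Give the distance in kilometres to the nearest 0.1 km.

MS-53: φ = -55.58467°, λ = -62.34983°
OC6: φ = -51.02033°, λ = -58.87417°
Δφ = 4.5643°,  Δλ = 3.4757°
a = sin²(Δφ/2) + cos φ₁ cos φ₂ sin²(Δλ/2) = 0.001913
c = 2·arcsin(√a) = 0.087496 rad = 5.0132°
d = R·c = 6371 × 0.087496 = 557.4 km

557.4 km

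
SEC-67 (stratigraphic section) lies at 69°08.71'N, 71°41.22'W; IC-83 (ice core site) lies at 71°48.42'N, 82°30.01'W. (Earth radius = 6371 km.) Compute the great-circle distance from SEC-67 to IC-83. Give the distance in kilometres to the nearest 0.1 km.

SEC-67: φ = +69.14517°, λ = -71.68700°
IC-83: φ = +71.80700°, λ = -82.50017°
Δφ = 2.6618°,  Δλ = -10.8132°
a = sin²(Δφ/2) + cos φ₁ cos φ₂ sin²(Δλ/2) = 0.001526
c = 2·arcsin(√a) = 0.078155 rad = 4.4779°
d = R·c = 6371 × 0.078155 = 497.9 km

497.9 km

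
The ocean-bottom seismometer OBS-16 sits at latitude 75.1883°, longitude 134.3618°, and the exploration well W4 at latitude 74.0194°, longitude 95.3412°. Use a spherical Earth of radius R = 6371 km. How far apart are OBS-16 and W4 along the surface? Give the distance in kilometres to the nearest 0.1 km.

Δφ = -1.1689°,  Δλ = -39.0206°
a = sin²(Δφ/2) + cos φ₁ cos φ₂ sin²(Δλ/2) = 0.007954
c = 2·arcsin(√a) = 0.178612 rad = 10.2337°
d = R·c = 6371 × 0.178612 = 1137.9 km

1137.9 km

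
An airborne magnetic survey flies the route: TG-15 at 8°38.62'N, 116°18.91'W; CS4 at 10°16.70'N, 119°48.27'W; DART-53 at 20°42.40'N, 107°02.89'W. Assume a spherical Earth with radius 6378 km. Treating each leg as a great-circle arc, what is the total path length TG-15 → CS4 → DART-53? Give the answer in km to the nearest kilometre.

2217 km

TG-15: φ = +8.64367°, λ = -116.31517°
CS4: φ = +10.27833°, λ = -119.80450°
DART-53: φ = +20.70667°, λ = -107.04817°
TG-15→CS4: c = 0.066501 rad, d = 424.14 km
CS4→DART-53: c = 0.281049 rad, d = 1792.53 km
Total = 424.14 + 1792.53 = 2216.67 km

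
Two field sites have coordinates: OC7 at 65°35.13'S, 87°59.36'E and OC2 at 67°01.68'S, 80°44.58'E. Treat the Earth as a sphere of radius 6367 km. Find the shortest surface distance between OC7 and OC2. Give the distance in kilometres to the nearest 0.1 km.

OC7: φ = -65.58550°, λ = +87.98933°
OC2: φ = -67.02800°, λ = +80.74300°
Δφ = -1.4425°,  Δλ = -7.2463°
a = sin²(Δφ/2) + cos φ₁ cos φ₂ sin²(Δλ/2) = 0.000803
c = 2·arcsin(√a) = 0.056670 rad = 3.2470°
d = R·c = 6367 × 0.056670 = 360.8 km

360.8 km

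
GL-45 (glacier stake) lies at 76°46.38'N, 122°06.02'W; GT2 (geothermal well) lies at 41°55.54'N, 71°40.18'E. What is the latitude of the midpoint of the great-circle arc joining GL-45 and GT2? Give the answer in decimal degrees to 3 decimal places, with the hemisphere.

72.278°N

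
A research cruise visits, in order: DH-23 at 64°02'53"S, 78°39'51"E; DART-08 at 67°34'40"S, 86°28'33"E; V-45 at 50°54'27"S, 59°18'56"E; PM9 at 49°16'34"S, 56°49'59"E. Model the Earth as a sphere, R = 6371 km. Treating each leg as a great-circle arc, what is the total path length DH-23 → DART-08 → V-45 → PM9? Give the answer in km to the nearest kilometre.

DH-23: φ = -64.04806°, λ = +78.66417°
DART-08: φ = -67.57778°, λ = +86.47583°
V-45: φ = -50.90750°, λ = +59.31556°
PM9: φ = -49.27611°, λ = +56.83306°
DH-23→DART-08: c = 0.083042 rad, d = 529.06 km
DART-08→V-45: c = 0.372418 rad, d = 2372.68 km
V-45→PM9: c = 0.039788 rad, d = 253.49 km
Total = 529.06 + 2372.68 + 253.49 = 3155.22 km

3155 km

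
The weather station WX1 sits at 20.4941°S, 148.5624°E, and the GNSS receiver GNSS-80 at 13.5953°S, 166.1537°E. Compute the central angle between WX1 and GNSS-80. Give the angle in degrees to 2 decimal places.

Δφ = 6.8988°,  Δλ = 17.5913°
a = sin²(Δφ/2) + cos φ₁ cos φ₂ sin²(Δλ/2) = 0.024908
c = 2·arcsin(√a) = 0.316972 rad = 18.1612°

18.16°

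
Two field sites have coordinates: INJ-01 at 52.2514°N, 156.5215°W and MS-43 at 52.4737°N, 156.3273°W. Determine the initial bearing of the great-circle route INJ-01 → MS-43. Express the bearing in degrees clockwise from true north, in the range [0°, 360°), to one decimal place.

Δλ = 0.1942°
y = sin Δλ · cos φ₂ = 0.002065
x = cos φ₁ sin φ₂ − sin φ₁ cos φ₂ cos Δλ = 0.003883
θ = atan2(y, x) = 28.0018° → 28.0018° (mod 360°)

28.0°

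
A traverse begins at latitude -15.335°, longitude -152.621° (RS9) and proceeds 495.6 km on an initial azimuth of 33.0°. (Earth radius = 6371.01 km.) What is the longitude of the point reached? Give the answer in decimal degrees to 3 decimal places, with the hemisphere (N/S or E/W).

δ = d/R = 495.6/6371.01 = 0.077790 rad
φ₂ = arcsin(sin φ₁ cos δ + cos φ₁ sin δ cos θ)
   = arcsin(-0.26446·0.99698 + 0.96440·0.07771·0.83867) = -11.58425°
λ₂ = λ₁ + atan2(sin θ sin δ cos φ₁, cos δ − sin φ₁ sin φ₂) = -150.14478°

150.145°W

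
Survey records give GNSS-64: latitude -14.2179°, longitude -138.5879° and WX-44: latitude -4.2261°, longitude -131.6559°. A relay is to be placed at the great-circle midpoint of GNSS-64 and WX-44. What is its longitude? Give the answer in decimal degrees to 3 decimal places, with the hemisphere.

Bx = cos φ₂ cos Δλ = 0.989991,  By = cos φ₂ sin Δλ = 0.120363
φₘ = atan2(sin φ₁ + sin φ₂, √((cos φ₁ + Bx)² + By²)) = -9.23860°
λₘ = λ₁ + atan2(By, cos φ₁ + Bx) = -135.07265°

135.073°W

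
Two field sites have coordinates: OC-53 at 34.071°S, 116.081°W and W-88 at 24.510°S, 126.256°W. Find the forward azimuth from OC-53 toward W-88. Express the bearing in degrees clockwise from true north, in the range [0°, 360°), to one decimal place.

314.5°

Δλ = -10.1750°
y = sin Δλ · cos φ₂ = -0.160737
x = cos φ₁ sin φ₂ − sin φ₁ cos φ₂ cos Δλ = 0.158081
θ = atan2(y, x) = -45.4773° → 314.5227° (mod 360°)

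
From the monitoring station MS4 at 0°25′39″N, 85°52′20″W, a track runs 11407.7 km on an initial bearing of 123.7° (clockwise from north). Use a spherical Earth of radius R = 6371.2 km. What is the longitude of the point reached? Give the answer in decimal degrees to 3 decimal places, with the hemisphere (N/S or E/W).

MS4: φ = +0.42750°, λ = -85.87222°
δ = d/R = 11407.7/6371.2 = 1.790510 rad
φ₂ = arcsin(sin φ₁ cos δ + cos φ₁ sin δ cos θ)
   = arcsin(0.00746·-0.21795 + 0.99997·0.97596·-0.55484) = -32.89608°
λ₂ = λ₁ + atan2(sin θ sin δ cos φ₁, cos δ − sin φ₁ sin φ₂) = 18.88666°

18.887°E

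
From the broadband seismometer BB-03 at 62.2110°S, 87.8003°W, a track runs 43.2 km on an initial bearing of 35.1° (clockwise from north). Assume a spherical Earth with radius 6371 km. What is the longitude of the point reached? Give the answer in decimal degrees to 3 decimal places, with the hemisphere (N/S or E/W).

87.326°W

δ = d/R = 43.2/6371 = 0.006781 rad
φ₂ = arcsin(sin φ₁ cos δ + cos φ₁ sin δ cos θ)
   = arcsin(-0.88467·0.99998 + 0.46622·0.00678·0.81815) = -61.89233°
λ₂ = λ₁ + atan2(sin θ sin δ cos φ₁, cos δ − sin φ₁ sin φ₂) = -87.32613°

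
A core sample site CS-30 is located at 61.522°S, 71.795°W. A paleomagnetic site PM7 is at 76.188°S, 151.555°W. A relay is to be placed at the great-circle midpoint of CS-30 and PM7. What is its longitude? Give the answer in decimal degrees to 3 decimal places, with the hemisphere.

96.139°W

Bx = cos φ₂ cos Δλ = 0.042441,  By = cos φ₂ sin Δλ = -0.234934
φₘ = atan2(sin φ₁ + sin φ₂, √((cos φ₁ + Bx)² + By²)) = -72.87806°
λₘ = λ₁ + atan2(By, cos φ₁ + Bx) = -96.13883°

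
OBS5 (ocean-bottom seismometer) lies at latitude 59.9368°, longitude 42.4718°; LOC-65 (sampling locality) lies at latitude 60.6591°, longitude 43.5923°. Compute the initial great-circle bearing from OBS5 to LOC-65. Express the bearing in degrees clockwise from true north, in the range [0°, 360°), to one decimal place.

Δλ = 1.1205°
y = sin Δλ · cos φ₂ = 0.009582
x = cos φ₁ sin φ₂ − sin φ₁ cos φ₂ cos Δλ = 0.012687
θ = atan2(y, x) = 37.0621° → 37.0621° (mod 360°)

37.1°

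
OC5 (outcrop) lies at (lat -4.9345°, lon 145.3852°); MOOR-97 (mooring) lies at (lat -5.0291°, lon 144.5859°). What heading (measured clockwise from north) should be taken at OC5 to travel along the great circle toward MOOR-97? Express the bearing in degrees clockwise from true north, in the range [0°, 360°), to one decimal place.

263.2°

Δλ = -0.7993°
y = sin Δλ · cos φ₂ = -0.013896
x = cos φ₁ sin φ₂ − sin φ₁ cos φ₂ cos Δλ = -0.001659
θ = atan2(y, x) = -96.8097° → 263.1903° (mod 360°)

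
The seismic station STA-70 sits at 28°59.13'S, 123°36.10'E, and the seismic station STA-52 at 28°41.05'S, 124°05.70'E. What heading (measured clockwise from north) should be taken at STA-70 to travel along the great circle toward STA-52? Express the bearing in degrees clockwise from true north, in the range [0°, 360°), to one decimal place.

STA-70: φ = -28.98550°, λ = +123.60167°
STA-52: φ = -28.68417°, λ = +124.09500°
Δλ = 0.4933°
y = sin Δλ · cos φ₂ = 0.007554
x = cos φ₁ sin φ₂ − sin φ₁ cos φ₂ cos Δλ = 0.005243
θ = atan2(y, x) = 55.2326° → 55.2326° (mod 360°)

55.2°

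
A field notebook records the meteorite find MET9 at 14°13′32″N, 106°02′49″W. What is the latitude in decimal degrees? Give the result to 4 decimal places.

14° + 13′/60 + 32″/3600 = 14 + 0.21667 + 0.00889 = 14.2256°

14.2256°N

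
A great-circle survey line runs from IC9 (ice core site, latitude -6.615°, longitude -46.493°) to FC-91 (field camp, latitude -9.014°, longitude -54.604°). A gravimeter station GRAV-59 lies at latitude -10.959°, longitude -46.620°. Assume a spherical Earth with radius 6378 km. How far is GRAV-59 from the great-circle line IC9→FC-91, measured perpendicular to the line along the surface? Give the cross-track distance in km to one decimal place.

457.9 km

δ₁₃ = central angle IC9→GRAV-59 = 0.075849 rad  (haversine)
θ₁₃ = bearing IC9→GRAV-59 = 181.646°,  θ₁₂ = bearing IC9→FC-91 = 252.852°
dₓₜ = R·arcsin(sin δ₁₃ · sin(θ₁₃ − θ₁₂)) = 6378·arcsin(0.07578·sin(-71.207°)) = -457.926 km
|dₓₜ| = 457.926 km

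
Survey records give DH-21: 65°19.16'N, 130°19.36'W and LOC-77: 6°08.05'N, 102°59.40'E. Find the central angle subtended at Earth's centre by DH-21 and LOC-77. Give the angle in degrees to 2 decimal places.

98.68°

DH-21: φ = +65.31933°, λ = -130.32267°
LOC-77: φ = +6.13417°, λ = +102.99000°
Δφ = -59.1852°,  Δλ = -126.6873°
a = sin²(Δφ/2) + cos φ₁ cos φ₂ sin²(Δλ/2) = 0.575473
c = 2·arcsin(√a) = 1.722322 rad = 98.6818°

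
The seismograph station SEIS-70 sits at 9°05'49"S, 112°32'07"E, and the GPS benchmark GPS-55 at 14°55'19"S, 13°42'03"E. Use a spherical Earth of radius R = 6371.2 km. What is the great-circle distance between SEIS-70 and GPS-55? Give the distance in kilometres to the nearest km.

SEIS-70: φ = -9.09694°, λ = +112.53528°
GPS-55: φ = -14.92194°, λ = +13.70083°
Δφ = -5.8250°,  Δλ = -98.8344°
a = sin²(Δφ/2) + cos φ₁ cos φ₂ sin²(Δλ/2) = 0.552911
c = 2·arcsin(√a) = 1.676816 rad = 96.0745°
d = R·c = 6371.2 × 1.676816 = 10683.3 km

10683 km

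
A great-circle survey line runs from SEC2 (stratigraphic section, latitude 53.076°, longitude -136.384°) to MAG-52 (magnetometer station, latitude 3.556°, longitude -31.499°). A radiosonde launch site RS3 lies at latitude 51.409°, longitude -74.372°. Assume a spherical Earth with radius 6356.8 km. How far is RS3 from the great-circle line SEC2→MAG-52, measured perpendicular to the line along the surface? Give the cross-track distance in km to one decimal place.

600.4 km

δ₁₃ = central angle SEC2→RS3 = 0.642325 rad  (haversine)
θ₁₃ = bearing SEC2→RS3 = 66.846°,  θ₁₂ = bearing SEC2→MAG-52 = 75.903°
dₓₜ = R·arcsin(sin δ₁₃ · sin(θ₁₃ − θ₁₂)) = 6356.8·arcsin(0.59906·sin(-9.057°)) = -600.372 km
|dₓₜ| = 600.372 km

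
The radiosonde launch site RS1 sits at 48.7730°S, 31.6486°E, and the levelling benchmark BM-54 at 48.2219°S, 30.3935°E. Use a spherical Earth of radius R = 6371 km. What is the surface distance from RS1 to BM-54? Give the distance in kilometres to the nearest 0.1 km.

Δφ = 0.5511°,  Δλ = -1.2551°
a = sin²(Δφ/2) + cos φ₁ cos φ₂ sin²(Δλ/2) = 0.000076
c = 2·arcsin(√a) = 0.017413 rad = 0.9977°
d = R·c = 6371 × 0.017413 = 110.9 km

110.9 km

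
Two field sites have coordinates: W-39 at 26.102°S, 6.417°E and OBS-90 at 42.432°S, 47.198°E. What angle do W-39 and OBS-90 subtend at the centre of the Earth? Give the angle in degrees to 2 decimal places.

Δφ = -16.3300°,  Δλ = 40.7810°
a = sin²(Δφ/2) + cos φ₁ cos φ₂ sin²(Δλ/2) = 0.100631
c = 2·arcsin(√a) = 0.645603 rad = 36.9903°

36.99°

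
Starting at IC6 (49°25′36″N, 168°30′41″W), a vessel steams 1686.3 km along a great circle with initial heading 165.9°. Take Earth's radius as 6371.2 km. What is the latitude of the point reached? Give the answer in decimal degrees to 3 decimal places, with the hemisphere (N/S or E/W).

34.618°N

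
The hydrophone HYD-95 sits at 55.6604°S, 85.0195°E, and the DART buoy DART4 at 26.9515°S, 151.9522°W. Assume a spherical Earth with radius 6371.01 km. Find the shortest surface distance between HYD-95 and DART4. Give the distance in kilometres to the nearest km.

Δφ = 28.7089°,  Δλ = 123.0283°
a = sin²(Δφ/2) + cos φ₁ cos φ₂ sin²(Δλ/2) = 0.449914
c = 2·arcsin(√a) = 1.470457 rad = 84.2510°
d = R·c = 6371.01 × 1.470457 = 9368.3 km

9368 km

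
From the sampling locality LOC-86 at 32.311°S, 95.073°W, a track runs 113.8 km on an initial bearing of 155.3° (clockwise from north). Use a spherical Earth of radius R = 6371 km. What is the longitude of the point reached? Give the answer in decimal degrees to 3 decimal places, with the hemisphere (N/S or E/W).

94.562°W

δ = d/R = 113.8/6371 = 0.017862 rad
φ₂ = arcsin(sin φ₁ cos δ + cos φ₁ sin δ cos θ)
   = arcsin(-0.53451·0.99984 + 0.84516·0.01786·-0.90851) = -33.23976°
λ₂ = λ₁ + atan2(sin θ sin δ cos φ₁, cos δ − sin φ₁ sin φ₂) = -94.56170°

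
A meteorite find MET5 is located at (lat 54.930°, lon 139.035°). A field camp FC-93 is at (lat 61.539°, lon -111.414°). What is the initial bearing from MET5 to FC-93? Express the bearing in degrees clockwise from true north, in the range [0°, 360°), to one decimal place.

Δλ = 109.5510°
y = sin Δλ · cos φ₂ = 0.449084
x = cos φ₁ sin φ₂ − sin φ₁ cos φ₂ cos Δλ = 0.635660
θ = atan2(y, x) = 35.2406° → 35.2406° (mod 360°)

35.2°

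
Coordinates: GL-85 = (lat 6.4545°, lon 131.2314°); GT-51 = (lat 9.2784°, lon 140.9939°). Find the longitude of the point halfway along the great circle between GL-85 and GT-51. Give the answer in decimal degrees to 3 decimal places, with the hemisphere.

136.096°E

Bx = cos φ₂ cos Δλ = 0.972625,  By = cos φ₂ sin Δλ = 0.167346
φₘ = atan2(sin φ₁ + sin φ₂, √((cos φ₁ + Bx)² + By²)) = 7.89472°
λₘ = λ₁ + atan2(By, cos φ₁ + Bx) = 136.09599°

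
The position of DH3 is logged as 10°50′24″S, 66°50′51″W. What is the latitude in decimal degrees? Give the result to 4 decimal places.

10.8400°S

10° + 50′/60 + 24″/3600 = 10 + 0.83333 + 0.00667 = 10.8400°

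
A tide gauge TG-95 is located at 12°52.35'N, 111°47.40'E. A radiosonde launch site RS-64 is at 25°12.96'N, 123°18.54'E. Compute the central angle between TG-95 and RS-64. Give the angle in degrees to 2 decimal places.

16.44°

TG-95: φ = +12.87250°, λ = +111.79000°
RS-64: φ = +25.21600°, λ = +123.30900°
Δφ = 12.3435°,  Δλ = 11.5190°
a = sin²(Δφ/2) + cos φ₁ cos φ₂ sin²(Δλ/2) = 0.020440
c = 2·arcsin(√a) = 0.286922 rad = 16.4394°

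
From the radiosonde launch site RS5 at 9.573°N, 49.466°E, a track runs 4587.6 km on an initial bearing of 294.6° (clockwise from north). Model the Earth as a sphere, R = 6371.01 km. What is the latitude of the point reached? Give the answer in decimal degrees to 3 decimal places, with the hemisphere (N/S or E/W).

δ = d/R = 4587.6/6371.01 = 0.720074 rad
φ₂ = arcsin(sin φ₁ cos δ + cos φ₁ sin δ cos θ)
   = arcsin(0.16630·0.75176 + 0.98607·0.65944·0.41628) = 23.31026°
λ₂ = λ₁ + atan2(sin θ sin δ cos φ₁, cos δ − sin φ₁ sin φ₂) = 8.70707°

23.310°N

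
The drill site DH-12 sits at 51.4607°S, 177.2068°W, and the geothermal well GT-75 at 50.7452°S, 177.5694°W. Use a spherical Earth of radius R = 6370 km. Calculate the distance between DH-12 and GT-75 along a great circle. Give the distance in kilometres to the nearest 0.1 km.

83.5 km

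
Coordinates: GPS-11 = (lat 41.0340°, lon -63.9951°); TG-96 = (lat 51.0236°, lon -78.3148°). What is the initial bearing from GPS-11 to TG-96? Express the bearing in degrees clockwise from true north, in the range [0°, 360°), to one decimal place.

320.1°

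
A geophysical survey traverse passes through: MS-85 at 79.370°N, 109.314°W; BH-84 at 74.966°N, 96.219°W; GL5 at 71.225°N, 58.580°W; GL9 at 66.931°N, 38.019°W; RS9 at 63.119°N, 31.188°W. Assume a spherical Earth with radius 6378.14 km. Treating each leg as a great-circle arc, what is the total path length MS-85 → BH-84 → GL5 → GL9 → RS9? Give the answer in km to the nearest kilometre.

3318 km

MS-85→BH-84: c = 0.091650 rad, d = 584.55 km
BH-84→GL5: c = 0.197839 rad, d = 1261.85 km
GL5→GL9: c = 0.147379 rad, d = 940.00 km
GL9→RS9: c = 0.083332 rad, d = 531.50 km
Total = 584.55 + 1261.85 + 940.00 + 531.50 = 3317.91 km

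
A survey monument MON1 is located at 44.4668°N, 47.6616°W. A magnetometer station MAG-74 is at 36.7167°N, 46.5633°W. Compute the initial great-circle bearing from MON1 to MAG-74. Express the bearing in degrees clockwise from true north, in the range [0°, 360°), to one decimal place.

173.5°

Δλ = 1.0983°
y = sin Δλ · cos φ₂ = 0.015365
x = cos φ₁ sin φ₂ − sin φ₁ cos φ₂ cos Δλ = -0.134749
θ = atan2(y, x) = 173.4949° → 173.4949° (mod 360°)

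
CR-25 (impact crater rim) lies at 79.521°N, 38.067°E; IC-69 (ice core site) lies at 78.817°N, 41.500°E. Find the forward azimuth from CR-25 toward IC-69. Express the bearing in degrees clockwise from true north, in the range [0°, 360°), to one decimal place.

Δλ = 3.4330°
y = sin Δλ · cos φ₂ = 0.011614
x = cos φ₁ sin φ₂ − sin φ₁ cos φ₂ cos Δλ = -0.011945
θ = atan2(y, x) = 135.8050° → 135.8050° (mod 360°)

135.8°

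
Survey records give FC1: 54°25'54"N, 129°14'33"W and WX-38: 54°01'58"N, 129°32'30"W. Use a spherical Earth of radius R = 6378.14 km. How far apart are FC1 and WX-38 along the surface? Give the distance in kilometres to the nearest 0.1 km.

FC1: φ = +54.43167°, λ = -129.24250°
WX-38: φ = +54.03278°, λ = -129.54167°
Δφ = -0.3989°,  Δλ = -0.2992°
a = sin²(Δφ/2) + cos φ₁ cos φ₂ sin²(Δλ/2) = 0.000014
c = 2·arcsin(√a) = 0.007601 rad = 0.4355°
d = R·c = 6378.14 × 0.007601 = 48.5 km

48.5 km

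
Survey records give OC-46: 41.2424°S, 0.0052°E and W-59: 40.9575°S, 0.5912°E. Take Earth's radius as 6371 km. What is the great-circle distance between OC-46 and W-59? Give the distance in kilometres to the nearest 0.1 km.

58.4 km

Δφ = 0.2849°,  Δλ = 0.5860°
a = sin²(Δφ/2) + cos φ₁ cos φ₂ sin²(Δλ/2) = 0.000021
c = 2·arcsin(√a) = 0.009172 rad = 0.5255°
d = R·c = 6371 × 0.009172 = 58.4 km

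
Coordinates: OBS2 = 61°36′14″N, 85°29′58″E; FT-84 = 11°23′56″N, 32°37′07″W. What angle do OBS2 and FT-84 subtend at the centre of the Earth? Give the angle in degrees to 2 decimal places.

92.63°

OBS2: φ = +61.60389°, λ = +85.49944°
FT-84: φ = +11.39889°, λ = -32.61861°
Δφ = -50.2050°,  Δλ = -118.1181°
a = sin²(Δφ/2) + cos φ₁ cos φ₂ sin²(Δλ/2) = 0.522925
c = 2·arcsin(√a) = 1.616662 rad = 92.6279°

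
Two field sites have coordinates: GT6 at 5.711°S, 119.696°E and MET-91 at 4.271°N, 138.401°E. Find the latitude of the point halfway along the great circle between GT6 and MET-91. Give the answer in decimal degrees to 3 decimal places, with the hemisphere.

0.730°S

Bx = cos φ₂ cos Δλ = 0.944552,  By = cos φ₂ sin Δλ = 0.319805
φₘ = atan2(sin φ₁ + sin φ₂, √((cos φ₁ + Bx)² + By²)) = -0.72970°
λₘ = λ₁ + atan2(By, cos φ₁ + Bx) = 129.05886°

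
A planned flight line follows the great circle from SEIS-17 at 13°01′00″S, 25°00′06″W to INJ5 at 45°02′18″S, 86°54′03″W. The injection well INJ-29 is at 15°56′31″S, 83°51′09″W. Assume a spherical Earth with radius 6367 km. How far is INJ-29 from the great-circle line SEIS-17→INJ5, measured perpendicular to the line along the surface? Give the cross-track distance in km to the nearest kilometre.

3093 km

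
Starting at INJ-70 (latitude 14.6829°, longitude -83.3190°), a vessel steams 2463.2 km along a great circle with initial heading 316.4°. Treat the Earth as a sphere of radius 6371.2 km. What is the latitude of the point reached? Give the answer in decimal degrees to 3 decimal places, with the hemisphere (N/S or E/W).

δ = d/R = 2463.2/6371.2 = 0.386615 rad
φ₂ = arcsin(sin φ₁ cos δ + cos φ₁ sin δ cos θ)
   = arcsin(0.25347·0.92619 + 0.96734·0.37706·0.72417) = 29.92703°
λ₂ = λ₁ + atan2(sin θ sin δ cos φ₁, cos δ − sin φ₁ sin φ₂) = -100.77842°

29.927°N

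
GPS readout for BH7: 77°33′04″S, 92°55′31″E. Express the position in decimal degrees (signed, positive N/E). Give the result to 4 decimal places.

lat: 77.5511° S → -77.5511°
lon: 92.9253° E → +92.9253°

-77.5511°, +92.9253°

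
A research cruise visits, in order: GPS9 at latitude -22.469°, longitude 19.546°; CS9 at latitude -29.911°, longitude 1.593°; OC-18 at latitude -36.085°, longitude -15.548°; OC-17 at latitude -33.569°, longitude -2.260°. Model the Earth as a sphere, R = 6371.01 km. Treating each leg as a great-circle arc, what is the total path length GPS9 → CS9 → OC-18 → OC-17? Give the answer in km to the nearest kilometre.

4950 km

GPS9→CS9: c = 0.309206 rad, d = 1969.95 km
CS9→OC-18: c = 0.272559 rad, d = 1736.47 km
OC-18→OC-17: c = 0.195204 rad, d = 1243.65 km
Total = 1969.95 + 1736.47 + 1243.65 = 4950.07 km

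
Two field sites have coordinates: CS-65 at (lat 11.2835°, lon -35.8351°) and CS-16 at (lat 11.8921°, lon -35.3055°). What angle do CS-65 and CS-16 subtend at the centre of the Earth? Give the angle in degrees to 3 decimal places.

Δφ = 0.6086°,  Δλ = 0.5296°
a = sin²(Δφ/2) + cos φ₁ cos φ₂ sin²(Δλ/2) = 0.000049
c = 2·arcsin(√a) = 0.013958 rad = 0.7997°

0.800°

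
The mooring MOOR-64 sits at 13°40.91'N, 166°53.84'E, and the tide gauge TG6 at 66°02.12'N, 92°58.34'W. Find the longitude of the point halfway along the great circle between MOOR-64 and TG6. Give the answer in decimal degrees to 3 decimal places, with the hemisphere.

169.153°W

MOOR-64: φ = +13.68183°, λ = +166.89733°
TG6: φ = +66.03533°, λ = -92.97233°
Bx = cos φ₂ cos Δλ = -0.071441,  By = cos φ₂ sin Δλ = 0.399841
φₘ = atan2(sin φ₁ + sin φ₂, √((cos φ₁ + Bx)² + By²)) = 49.42758°
λₘ = λ₁ + atan2(By, cos φ₁ + Bx) = -169.15296°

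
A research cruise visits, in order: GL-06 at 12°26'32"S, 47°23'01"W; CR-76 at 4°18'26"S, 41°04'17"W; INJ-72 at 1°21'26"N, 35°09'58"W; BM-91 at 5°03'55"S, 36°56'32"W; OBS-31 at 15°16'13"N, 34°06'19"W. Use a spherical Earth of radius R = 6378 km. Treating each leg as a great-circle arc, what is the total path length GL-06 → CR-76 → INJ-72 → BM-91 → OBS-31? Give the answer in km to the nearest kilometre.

5079 km

GL-06: φ = -12.44222°, λ = -47.38361°
CR-76: φ = -4.30722°, λ = -41.07139°
INJ-72: φ = +1.35722°, λ = -35.16611°
BM-91: φ = -5.06528°, λ = -36.94222°
OBS-31: φ = +15.27028°, λ = -34.10528°
GL-06→CR-76: c = 0.178934 rad, d = 1141.24 km
CR-76→INJ-72: c = 0.142762 rad, d = 910.53 km
INJ-72→BM-91: c = 0.116292 rad, d = 741.71 km
BM-91→OBS-31: c = 0.358296 rad, d = 2285.21 km
Total = 1141.24 + 910.53 + 741.71 + 2285.21 = 5078.70 km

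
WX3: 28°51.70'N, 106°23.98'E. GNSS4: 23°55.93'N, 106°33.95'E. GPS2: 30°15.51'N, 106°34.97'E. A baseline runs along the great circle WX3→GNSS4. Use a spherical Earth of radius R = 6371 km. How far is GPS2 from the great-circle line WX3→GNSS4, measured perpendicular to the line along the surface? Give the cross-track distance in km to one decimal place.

22.4 km

WX3: φ = +28.86167°, λ = +106.39967°
GNSS4: φ = +23.93217°, λ = +106.56583°
GPS2: φ = +30.25850°, λ = +106.58283°
δ₁₃ = central angle WX3→GPS2 = 0.024537 rad  (haversine)
θ₁₃ = bearing WX3→GPS2 = 6.462°,  θ₁₂ = bearing WX3→GNSS4 = 178.233°
dₓₜ = R·arcsin(sin δ₁₃ · sin(θ₁₃ − θ₁₂)) = 6371·arcsin(0.02453·sin(-171.771°)) = -22.373 km
|dₓₜ| = 22.373 km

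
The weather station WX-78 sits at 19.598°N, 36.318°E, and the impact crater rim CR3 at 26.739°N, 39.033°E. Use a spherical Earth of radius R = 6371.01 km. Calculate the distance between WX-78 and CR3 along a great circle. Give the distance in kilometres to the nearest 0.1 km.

841.1 km

Δφ = 7.1410°,  Δλ = 2.7150°
a = sin²(Δφ/2) + cos φ₁ cos φ₂ sin²(Δλ/2) = 0.004351
c = 2·arcsin(√a) = 0.132014 rad = 7.5638°
d = R·c = 6371.01 × 0.132014 = 841.1 km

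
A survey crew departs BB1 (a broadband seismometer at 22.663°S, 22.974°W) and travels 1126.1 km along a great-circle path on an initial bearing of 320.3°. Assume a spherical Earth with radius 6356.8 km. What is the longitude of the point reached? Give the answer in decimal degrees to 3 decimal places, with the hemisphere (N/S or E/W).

δ = d/R = 1126.1/6356.8 = 0.177149 rad
φ₂ = arcsin(sin φ₁ cos δ + cos φ₁ sin δ cos θ)
   = arcsin(-0.38531·0.98435 + 0.92279·0.17622·0.76940) = -14.72398°
λ₂ = λ₁ + atan2(sin θ sin δ cos φ₁, cos δ − sin φ₁ sin φ₂) = -29.65770°

29.658°W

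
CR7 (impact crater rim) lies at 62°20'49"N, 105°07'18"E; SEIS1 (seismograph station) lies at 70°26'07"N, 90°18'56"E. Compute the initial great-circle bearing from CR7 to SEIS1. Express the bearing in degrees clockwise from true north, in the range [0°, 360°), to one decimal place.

330.4°

CR7: φ = +62.34694°, λ = +105.12167°
SEIS1: φ = +70.43528°, λ = +90.31556°
Δλ = -14.8061°
y = sin Δλ · cos φ₂ = -0.085576
x = cos φ₁ sin φ₂ − sin φ₁ cos φ₂ cos Δλ = 0.150549
θ = atan2(y, x) = -29.6151° → 330.3849° (mod 360°)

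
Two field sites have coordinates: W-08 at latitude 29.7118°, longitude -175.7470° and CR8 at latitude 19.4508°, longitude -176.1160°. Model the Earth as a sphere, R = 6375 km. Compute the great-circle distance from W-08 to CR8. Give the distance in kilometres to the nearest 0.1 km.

1142.3 km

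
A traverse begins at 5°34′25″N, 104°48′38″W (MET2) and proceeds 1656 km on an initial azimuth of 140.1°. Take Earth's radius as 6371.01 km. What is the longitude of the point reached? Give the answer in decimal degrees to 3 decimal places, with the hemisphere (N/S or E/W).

95.271°W

MET2: φ = +5.57361°, λ = -104.81056°
δ = d/R = 1656/6371.01 = 0.259927 rad
φ₂ = arcsin(sin φ₁ cos δ + cos φ₁ sin δ cos θ)
   = arcsin(0.09712·0.96641 + 0.99527·0.25701·-0.76717) = -5.87597°
λ₂ = λ₁ + atan2(sin θ sin δ cos φ₁, cos δ − sin φ₁ sin φ₂) = -95.27091°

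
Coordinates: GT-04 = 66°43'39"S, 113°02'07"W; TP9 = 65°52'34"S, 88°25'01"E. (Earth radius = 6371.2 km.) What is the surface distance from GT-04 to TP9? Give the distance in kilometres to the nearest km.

5173 km

GT-04: φ = -66.72750°, λ = -113.03528°
TP9: φ = -65.87611°, λ = +88.41694°
Δφ = 0.8514°,  Δλ = -158.5478°
a = sin²(Δφ/2) + cos φ₁ cos φ₂ sin²(Δλ/2) = 0.155945
c = 2·arcsin(√a) = 0.811916 rad = 46.5194°
d = R·c = 6371.2 × 0.811916 = 5172.9 km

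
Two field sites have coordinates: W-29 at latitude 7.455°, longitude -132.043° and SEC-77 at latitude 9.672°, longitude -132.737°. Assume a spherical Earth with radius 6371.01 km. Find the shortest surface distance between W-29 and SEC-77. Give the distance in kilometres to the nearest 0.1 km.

258.1 km

Δφ = 2.2170°,  Δλ = -0.6940°
a = sin²(Δφ/2) + cos φ₁ cos φ₂ sin²(Δλ/2) = 0.000410
c = 2·arcsin(√a) = 0.040505 rad = 2.3208°
d = R·c = 6371.01 × 0.040505 = 258.1 km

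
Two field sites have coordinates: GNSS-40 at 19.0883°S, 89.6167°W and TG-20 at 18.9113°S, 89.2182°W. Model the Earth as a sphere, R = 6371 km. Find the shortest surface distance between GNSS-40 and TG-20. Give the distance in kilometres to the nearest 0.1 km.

46.3 km

Δφ = 0.1770°,  Δλ = 0.3985°
a = sin²(Δφ/2) + cos φ₁ cos φ₂ sin²(Δλ/2) = 0.000013
c = 2·arcsin(√a) = 0.007266 rad = 0.4163°
d = R·c = 6371 × 0.007266 = 46.3 km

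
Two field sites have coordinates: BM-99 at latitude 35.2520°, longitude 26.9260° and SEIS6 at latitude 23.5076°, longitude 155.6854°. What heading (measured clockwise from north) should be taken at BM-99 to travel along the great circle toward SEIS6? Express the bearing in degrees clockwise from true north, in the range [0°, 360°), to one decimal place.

Δλ = 128.7594°
y = sin Δλ · cos φ₂ = 0.715065
x = cos φ₁ sin φ₂ − sin φ₁ cos φ₂ cos Δλ = 0.657078
θ = atan2(y, x) = 47.4199° → 47.4199° (mod 360°)

47.4°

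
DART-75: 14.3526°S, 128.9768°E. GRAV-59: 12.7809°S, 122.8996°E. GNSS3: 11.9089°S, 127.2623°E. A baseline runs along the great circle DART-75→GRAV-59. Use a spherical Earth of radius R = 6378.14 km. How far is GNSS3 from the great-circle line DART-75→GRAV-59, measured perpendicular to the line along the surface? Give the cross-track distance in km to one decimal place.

δ₁₃ = central angle DART-75→GNSS3 = 0.051654 rad  (haversine)
θ₁₃ = bearing DART-75→GNSS3 = 325.458°,  θ₁₂ = bearing DART-75→GRAV-59 = 284.171°
dₓₜ = R·arcsin(sin δ₁₃ · sin(θ₁₃ − θ₁₂)) = 6378.14·arcsin(0.05163·sin(41.287°)) = 217.332 km
|dₓₜ| = 217.332 km

217.3 km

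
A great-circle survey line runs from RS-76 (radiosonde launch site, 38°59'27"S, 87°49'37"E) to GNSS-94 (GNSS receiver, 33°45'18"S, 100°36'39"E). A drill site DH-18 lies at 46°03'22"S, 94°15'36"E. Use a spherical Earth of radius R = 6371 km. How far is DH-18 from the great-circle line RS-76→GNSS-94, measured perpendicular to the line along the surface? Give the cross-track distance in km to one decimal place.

934.5 km

RS-76: φ = -38.99083°, λ = +87.82694°
GNSS-94: φ = -33.75500°, λ = +100.61083°
DH-18: φ = -46.05611°, λ = +94.26000°
δ₁₃ = central angle RS-76→DH-18 = 0.148389 rad  (haversine)
θ₁₃ = bearing RS-76→DH-18 = 148.271°,  θ₁₂ = bearing RS-76→GNSS-94 = 66.948°
dₓₜ = R·arcsin(sin δ₁₃ · sin(θ₁₃ − θ₁₂)) = 6371·arcsin(0.14785·sin(81.323°)) = 934.490 km
|dₓₜ| = 934.490 km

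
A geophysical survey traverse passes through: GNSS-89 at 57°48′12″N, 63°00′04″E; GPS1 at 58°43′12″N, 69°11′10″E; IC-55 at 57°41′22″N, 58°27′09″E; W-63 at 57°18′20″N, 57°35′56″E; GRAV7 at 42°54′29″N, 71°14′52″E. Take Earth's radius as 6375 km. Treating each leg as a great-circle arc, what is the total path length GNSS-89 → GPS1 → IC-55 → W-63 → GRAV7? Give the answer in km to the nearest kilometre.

GNSS-89: φ = +57.80333°, λ = +63.00111°
GPS1: φ = +58.72000°, λ = +69.18611°
IC-55: φ = +57.68944°, λ = +58.45250°
W-63: φ = +57.30556°, λ = +57.59889°
GRAV7: φ = +42.90806°, λ = +71.24778°
GNSS-89→GPS1: c = 0.058972 rad, d = 375.94 km
GPS1→IC-55: c = 0.100216 rad, d = 638.88 km
IC-55→W-63: c = 0.010439 rad, d = 66.55 km
W-63→GRAV7: c = 0.292863 rad, d = 1867.00 km
Total = 375.94 + 638.88 + 66.55 + 1867.00 = 2948.38 km

2948 km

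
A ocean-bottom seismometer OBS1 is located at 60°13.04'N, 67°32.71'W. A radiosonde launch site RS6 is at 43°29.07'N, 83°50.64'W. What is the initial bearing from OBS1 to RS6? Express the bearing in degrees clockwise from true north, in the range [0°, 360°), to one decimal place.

217.8°

OBS1: φ = +60.21733°, λ = -67.54517°
RS6: φ = +43.48450°, λ = -83.84400°
Δλ = -16.2988°
y = sin Δλ · cos φ₂ = -0.203627
x = cos φ₁ sin φ₂ − sin φ₁ cos φ₂ cos Δλ = -0.262601
θ = atan2(y, x) = -142.2093° → 217.7907° (mod 360°)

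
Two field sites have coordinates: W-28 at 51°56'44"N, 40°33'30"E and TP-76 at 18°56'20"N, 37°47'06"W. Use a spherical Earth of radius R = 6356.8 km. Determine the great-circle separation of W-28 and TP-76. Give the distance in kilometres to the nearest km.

7553 km

W-28: φ = +51.94556°, λ = +40.55833°
TP-76: φ = +18.93889°, λ = -37.78500°
Δφ = -33.0067°,  Δλ = -78.3433°
a = sin²(Δφ/2) + cos φ₁ cos φ₂ sin²(Δλ/2) = 0.313316
c = 2·arcsin(√a) = 1.188160 rad = 68.0765°
d = R·c = 6356.8 × 1.188160 = 7552.9 km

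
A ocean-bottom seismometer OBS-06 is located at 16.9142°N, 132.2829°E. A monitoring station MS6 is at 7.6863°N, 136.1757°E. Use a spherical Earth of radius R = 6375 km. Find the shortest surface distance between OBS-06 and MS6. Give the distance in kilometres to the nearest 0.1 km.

1110.3 km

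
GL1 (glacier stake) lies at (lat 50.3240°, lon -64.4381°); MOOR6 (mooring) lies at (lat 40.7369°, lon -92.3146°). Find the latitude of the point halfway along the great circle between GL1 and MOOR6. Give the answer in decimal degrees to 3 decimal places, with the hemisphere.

Bx = cos φ₂ cos Δλ = 0.669787,  By = cos φ₂ sin Δλ = -0.354282
φₘ = atan2(sin φ₁ + sin φ₂, √((cos φ₁ + Bx)² + By²)) = 46.37969°
λₘ = λ₁ + atan2(By, cos φ₁ + Bx) = -79.59092°

46.380°N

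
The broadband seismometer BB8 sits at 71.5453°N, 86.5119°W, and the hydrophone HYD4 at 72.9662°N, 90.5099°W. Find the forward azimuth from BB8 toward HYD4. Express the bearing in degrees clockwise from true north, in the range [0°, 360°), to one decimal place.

Δλ = -3.9980°
y = sin Δλ · cos φ₂ = -0.020424
x = cos φ₁ sin φ₂ − sin φ₁ cos φ₂ cos Δλ = 0.025473
θ = atan2(y, x) = -38.7222° → 321.2778° (mod 360°)

321.3°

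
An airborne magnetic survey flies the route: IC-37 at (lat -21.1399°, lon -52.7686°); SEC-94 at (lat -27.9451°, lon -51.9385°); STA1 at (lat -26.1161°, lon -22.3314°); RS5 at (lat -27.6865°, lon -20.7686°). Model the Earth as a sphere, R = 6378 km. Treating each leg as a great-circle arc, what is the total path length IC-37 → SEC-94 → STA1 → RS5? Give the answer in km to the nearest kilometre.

IC-37→SEC-94: c = 0.119501 rad, d = 762.18 km
SEC-94→STA1: c = 0.460288 rad, d = 2935.72 km
STA1→RS5: c = 0.036645 rad, d = 233.72 km
Total = 762.18 + 2935.72 + 233.72 = 3931.61 km

3932 km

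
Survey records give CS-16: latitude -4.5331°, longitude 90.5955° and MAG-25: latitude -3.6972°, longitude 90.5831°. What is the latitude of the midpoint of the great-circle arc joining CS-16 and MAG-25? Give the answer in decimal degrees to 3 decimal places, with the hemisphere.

4.115°S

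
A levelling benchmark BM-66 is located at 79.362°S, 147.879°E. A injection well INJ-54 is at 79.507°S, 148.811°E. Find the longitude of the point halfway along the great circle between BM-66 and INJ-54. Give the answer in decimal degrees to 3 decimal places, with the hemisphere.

148.342°E

Bx = cos φ₂ cos Δλ = 0.182091,  By = cos φ₂ sin Δλ = 0.002962
φₘ = atan2(sin φ₁ + sin φ₂, √((cos φ₁ + Bx)² + By²)) = -79.43484°
λₘ = λ₁ + atan2(By, cos φ₁ + Bx) = 148.34184°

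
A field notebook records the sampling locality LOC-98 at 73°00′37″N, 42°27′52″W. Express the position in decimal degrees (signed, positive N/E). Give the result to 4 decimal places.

+73.0103°, -42.4644°

lat: 73.0103° N → +73.0103°
lon: 42.4644° W → -42.4644°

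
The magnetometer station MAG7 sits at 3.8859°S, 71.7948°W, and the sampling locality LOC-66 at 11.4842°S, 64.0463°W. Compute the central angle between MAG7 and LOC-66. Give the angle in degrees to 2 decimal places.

10.80°

Δφ = -7.5983°,  Δλ = 7.7485°
a = sin²(Δφ/2) + cos φ₁ cos φ₂ sin²(Δλ/2) = 0.008854
c = 2·arcsin(√a) = 0.188469 rad = 10.7985°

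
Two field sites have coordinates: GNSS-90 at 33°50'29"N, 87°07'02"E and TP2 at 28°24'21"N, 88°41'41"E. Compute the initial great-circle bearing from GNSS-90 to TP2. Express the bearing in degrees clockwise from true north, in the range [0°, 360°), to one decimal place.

165.6°

GNSS-90: φ = +33.84139°, λ = +87.11722°
TP2: φ = +28.40583°, λ = +88.69472°
Δλ = 1.5775°
y = sin Δλ · cos φ₂ = 0.024215
x = cos φ₁ sin φ₂ − sin φ₁ cos φ₂ cos Δλ = -0.094540
θ = atan2(y, x) = 165.6337° → 165.6337° (mod 360°)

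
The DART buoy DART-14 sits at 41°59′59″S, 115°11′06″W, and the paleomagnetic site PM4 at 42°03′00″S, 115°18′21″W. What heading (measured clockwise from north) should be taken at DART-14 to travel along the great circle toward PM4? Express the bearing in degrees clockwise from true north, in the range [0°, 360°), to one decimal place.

DART-14: φ = -41.99972°, λ = -115.18500°
PM4: φ = -42.05000°, λ = -115.30583°
Δλ = -0.1208°
y = sin Δλ · cos φ₂ = -0.001566
x = cos φ₁ sin φ₂ − sin φ₁ cos φ₂ cos Δλ = -0.000879
θ = atan2(y, x) = -119.2948° → 240.7052° (mod 360°)

240.7°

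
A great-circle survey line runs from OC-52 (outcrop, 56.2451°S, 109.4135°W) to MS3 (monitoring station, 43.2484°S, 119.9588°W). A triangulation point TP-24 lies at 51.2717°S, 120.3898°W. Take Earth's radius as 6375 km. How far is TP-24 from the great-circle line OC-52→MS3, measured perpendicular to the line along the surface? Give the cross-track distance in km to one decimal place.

385.8 km

δ₁₃ = central angle OC-52→TP-24 = 0.142419 rad  (haversine)
θ₁₃ = bearing OC-52→TP-24 = 302.939°,  θ₁₂ = bearing OC-52→MS3 = 328.160°
dₓₜ = R·arcsin(sin δ₁₃ · sin(θ₁₃ − θ₁₂)) = 6375·arcsin(0.14194·sin(-25.222°)) = -385.811 km
|dₓₜ| = 385.811 km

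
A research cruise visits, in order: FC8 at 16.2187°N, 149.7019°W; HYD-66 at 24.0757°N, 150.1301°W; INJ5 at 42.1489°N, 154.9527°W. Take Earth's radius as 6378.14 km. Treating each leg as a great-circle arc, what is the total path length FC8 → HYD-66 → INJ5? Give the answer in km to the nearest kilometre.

2936 km

FC8→HYD-66: c = 0.137309 rad, d = 875.78 km
HYD-66→INJ5: c = 0.323072 rad, d = 2060.60 km
Total = 875.78 + 2060.60 = 2936.38 km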